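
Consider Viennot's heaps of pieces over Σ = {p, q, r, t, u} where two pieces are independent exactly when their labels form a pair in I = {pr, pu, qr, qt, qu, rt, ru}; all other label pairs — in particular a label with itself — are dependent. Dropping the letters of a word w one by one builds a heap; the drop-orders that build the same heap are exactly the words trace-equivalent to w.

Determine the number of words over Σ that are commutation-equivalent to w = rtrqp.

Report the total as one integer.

20

0(r) covers ∅
1(t) covers ∅
2(r) covers 0:r
3(q) covers ∅
4(p) covers 1:t, 3:q
floor of heap: 0:r, 1:t, 3:q
completions by unplaced set U, small U first (add the entries for U minus each lowest piece of U):
  |U|=1: {2}:1  {4}:1
  |U|=2: {0,2}:1  {1,4}:1  {2,4}:2  {3,4}:1
  |U|=3: {0,2,4}:3  {1,2,4}:3  {1,3,4}:2  {2,3,4}:3
  start at 0(r): 8
  start at 1(t): 6
  start at 3(q): 6
sum over floor = 20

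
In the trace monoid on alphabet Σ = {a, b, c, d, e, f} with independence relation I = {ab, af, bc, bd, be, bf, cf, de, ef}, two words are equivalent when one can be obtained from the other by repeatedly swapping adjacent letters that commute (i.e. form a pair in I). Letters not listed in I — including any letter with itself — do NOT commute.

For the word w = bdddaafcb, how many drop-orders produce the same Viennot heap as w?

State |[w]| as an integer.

piece 0:b — minimal
piece 1:d — minimal
piece 2:d rests on {1:d}
piece 3:d rests on {2:d}
piece 4:a rests on {3:d}
piece 5:a rests on {4:a}
piece 6:f rests on {3:d}
piece 7:c rests on {5:a}
piece 8:b rests on {0:b}
minimal pieces: {0:b, 1:d}
ways to finish when only these pieces remain (= sum over removing one remaining piece with nothing left below it):
  1 left: {6}→1  {7}→1  {8}→1
  2 left: {0,8}→1  {5,7}→1  {6,7}→2  {6,8}→2  {7,8}→2
  3 left: {0,6,8}→3  {0,7,8}→3  {4,5,7}→1  {5,6,7}→3  {5,7,8}→3  {6,7,8}→6
  4 left: {0,5,7,8}→6  {0,6,7,8}→12  {4,5,6,7}→4  {4,5,7,8}→4  {5,6,7,8}→12
  5 left: {0,4,5,7,8}→10  {0,5,6,7,8}→30  {3,4,5,6,7}→4  {4,5,6,7,8}→20
  6 left: {0,4,5,6,7,8}→60  {2,3,4,5,6,7}→4  {3,4,5,6,7,8}→24
  7 left: {0,3,4,5,6,7,8}→84  {1,2,3,4,5,6,7}→4  {2,3,4,5,6,7,8}→28
  placing 0:b first → 32 extensions
  placing 1:d first → 112 extensions
total linear extensions = 144

144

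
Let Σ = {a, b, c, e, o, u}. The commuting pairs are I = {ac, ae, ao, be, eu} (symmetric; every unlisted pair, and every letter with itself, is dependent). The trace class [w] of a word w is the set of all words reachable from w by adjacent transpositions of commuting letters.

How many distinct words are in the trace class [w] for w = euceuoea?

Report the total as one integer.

14

piece 0:e — minimal
piece 1:u — minimal
piece 2:c rests on {0:e, 1:u}
piece 3:e rests on {2:c}
piece 4:u rests on {2:c}
piece 5:o rests on {3:e, 4:u}
piece 6:e rests on {5:o}
piece 7:a rests on {4:u}
minimal pieces: {0:e, 1:u}
ways to finish when only these pieces remain (= sum over removing one remaining piece with nothing left below it):
  1 left: {6}→1  {7}→1
  2 left: {5,6}→1  {6,7}→2
  3 left: {3,5,6}→1  {5,6,7}→3
  4 left: {3,5,6,7}→4  {4,5,6,7}→3
  5 left: {3,4,5,6,7}→7
  6 left: {2,3,4,5,6,7}→7
  placing 0:e first → 7 extensions
  placing 1:u first → 7 extensions
total linear extensions = 14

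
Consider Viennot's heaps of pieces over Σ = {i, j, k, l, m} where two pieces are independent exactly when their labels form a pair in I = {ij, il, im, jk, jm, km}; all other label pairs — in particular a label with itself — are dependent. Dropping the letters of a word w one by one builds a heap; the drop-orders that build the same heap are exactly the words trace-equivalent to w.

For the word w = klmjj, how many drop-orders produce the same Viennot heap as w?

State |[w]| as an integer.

drop 0:k onto floor
drop 1:l onto {0:k}
drop 2:m onto {1:l}
drop 3:j onto {1:l}
drop 4:j onto {3:j}
ground layer = {0:k}
drop-orders for the pieces not yet dropped (sum over which currently-grounded one goes next):
  1 to go: {2} 1  {4} 1
  2 to go: {2,4} 2  {3,4} 1
  3 to go: {2,3,4} 3
  if 0:k drops first: 3 orders

3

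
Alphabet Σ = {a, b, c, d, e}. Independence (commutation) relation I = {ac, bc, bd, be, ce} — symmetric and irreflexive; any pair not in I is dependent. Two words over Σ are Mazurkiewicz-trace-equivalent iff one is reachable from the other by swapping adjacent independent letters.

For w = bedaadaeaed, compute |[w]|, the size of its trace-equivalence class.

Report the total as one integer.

piece 0:b — minimal
piece 1:e — minimal
piece 2:d rests on {1:e}
piece 3:a rests on {0:b, 2:d}
piece 4:a rests on {3:a}
piece 5:d rests on {4:a}
piece 6:a rests on {5:d}
piece 7:e rests on {6:a}
piece 8:a rests on {7:e}
piece 9:e rests on {8:a}
piece 10:d rests on {9:e}
minimal pieces: {0:b, 1:e}
ways to finish when only these pieces remain (= sum over removing one remaining piece with nothing left below it):
  1 left: {10}→1
  2 left: {9,10}→1
  3 left: {8,9,10}→1
  4 left: {7,8,9,10}→1
  5 left: {6,7,8,9,10}→1
  6 left: {5,6,7,8,9,10}→1
  7 left: {4,5,6,7,8,9,10}→1
  8 left: {3,4,5,6,7,8,9,10}→1
  9 left: {0,3,4,5,6,7,8,9,10}→1  {2,3,4,5,6,7,8,9,10}→1
  placing 0:b first → 1 extensions
  placing 1:e first → 2 extensions
total linear extensions = 3

3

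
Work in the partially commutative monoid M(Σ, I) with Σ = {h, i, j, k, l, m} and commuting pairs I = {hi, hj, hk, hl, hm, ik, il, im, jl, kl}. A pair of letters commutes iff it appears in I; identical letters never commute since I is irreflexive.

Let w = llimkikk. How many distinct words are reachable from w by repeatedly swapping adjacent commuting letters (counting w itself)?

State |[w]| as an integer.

piece 0:l — minimal
piece 1:l rests on {0:l}
piece 2:i — minimal
piece 3:m rests on {1:l}
piece 4:k rests on {3:m}
piece 5:i rests on {2:i}
piece 6:k rests on {4:k}
piece 7:k rests on {6:k}
minimal pieces: {0:l, 2:i}
ways to finish when only these pieces remain (= sum over removing one remaining piece with nothing left below it):
  1 left: {5}→1  {7}→1
  2 left: {2,5}→1  {5,7}→2  {6,7}→1
  3 left: {2,5,7}→3  {4,6,7}→1  {5,6,7}→3
  4 left: {2,5,6,7}→6  {3,4,6,7}→1  {4,5,6,7}→4
  5 left: {1,3,4,6,7}→1  {2,4,5,6,7}→10  {3,4,5,6,7}→5
  6 left: {0,1,3,4,6,7}→1  {1,3,4,5,6,7}→6  {2,3,4,5,6,7}→15
  placing 0:l first → 21 extensions
  placing 2:i first → 7 extensions
total linear extensions = 28

28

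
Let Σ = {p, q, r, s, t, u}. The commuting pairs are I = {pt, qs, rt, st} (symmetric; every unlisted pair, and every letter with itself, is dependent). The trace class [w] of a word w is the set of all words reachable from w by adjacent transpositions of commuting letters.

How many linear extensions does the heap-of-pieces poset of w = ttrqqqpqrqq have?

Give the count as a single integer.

3

0(t) covers ∅
1(t) covers 0:t
2(r) covers ∅
3(q) covers 1:t, 2:r
4(q) covers 3:q
5(q) covers 4:q
6(p) covers 5:q
7(q) covers 6:p
8(r) covers 7:q
9(q) covers 8:r
10(q) covers 9:q
floor of heap: 0:t, 2:r
completions by unplaced set U, small U first (add the entries for U minus each lowest piece of U):
  |U|=1: {10}:1
  |U|=2: {9,10}:1
  |U|=3: {8,9,10}:1
  |U|=4: {7,8,9,10}:1
  |U|=5: {6,7,8,9,10}:1
  |U|=6: {5,6,7,8,9,10}:1
  |U|=7: {4,5,6,7,8,9,10}:1
  |U|=8: {3,4,5,6,7,8,9,10}:1
  |U|=9: {1,3,4,5,6,7,8,9,10}:1  {2,3,4,5,6,7,8,9,10}:1
  start at 0(t): 2
  start at 2(r): 1
sum over floor = 3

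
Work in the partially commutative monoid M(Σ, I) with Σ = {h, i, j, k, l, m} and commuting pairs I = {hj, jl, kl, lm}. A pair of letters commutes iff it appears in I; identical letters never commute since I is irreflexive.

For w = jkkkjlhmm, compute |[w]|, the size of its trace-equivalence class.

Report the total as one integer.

11

drop 0:j onto floor
drop 1:k onto {0:j}
drop 2:k onto {1:k}
drop 3:k onto {2:k}
drop 4:j onto {3:k}
drop 5:l onto floor
drop 6:h onto {3:k, 5:l}
drop 7:m onto {4:j, 6:h}
drop 8:m onto {7:m}
ground layer = {0:j, 5:l}
drop-orders for the pieces not yet dropped (sum over which currently-grounded one goes next):
  1 to go: {8} 1
  2 to go: {7,8} 1
  3 to go: {4,7,8} 1  {6,7,8} 1
  4 to go: {4,6,7,8} 2  {5,6,7,8} 1
  5 to go: {3,4,6,7,8} 2  {4,5,6,7,8} 3
  6 to go: {2,3,4,6,7,8} 2  {3,4,5,6,7,8} 5
  7 to go: {1,2,3,4,6,7,8} 2  {2,3,4,5,6,7,8} 7
  if 0:j drops first: 9 orders
  if 5:l drops first: 2 orders
heap linearizations: 11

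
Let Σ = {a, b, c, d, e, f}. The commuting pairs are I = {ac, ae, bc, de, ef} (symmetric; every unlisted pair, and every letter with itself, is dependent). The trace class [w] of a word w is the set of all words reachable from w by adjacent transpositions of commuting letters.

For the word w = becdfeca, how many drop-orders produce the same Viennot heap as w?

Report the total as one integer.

#0=b has no predecessor
#1=e depends on [0:b]
#2=c depends on [1:e]
#3=d depends on [2:c]
#4=f depends on [3:d]
#5=e depends on [2:c]
#6=c depends on [4:f, 5:e]
#7=a depends on [4:f]
sources: [0:b]
N(rest) = Σ N(rest − s) over sources s of rest; N(one piece) = 1:
  size 1 → [6]=1  [7]=1
  size 2 → [5,6]=1  [6,7]=2
  size 3 → [4,6,7]=2  [5,6,7]=3
  size 4 → [3,4,6,7]=2  [4,5,6,7]=5
  size 5 → [3,4,5,6,7]=7
  size 6 → [2,3,4,5,6,7]=7
  first=0(b) contributes 7

7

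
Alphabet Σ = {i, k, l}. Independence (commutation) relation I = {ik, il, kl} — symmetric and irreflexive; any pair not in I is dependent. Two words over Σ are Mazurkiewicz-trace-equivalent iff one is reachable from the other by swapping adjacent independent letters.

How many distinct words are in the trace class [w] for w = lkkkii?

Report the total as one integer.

60

drop 0:l onto floor
drop 1:k onto floor
drop 2:k onto {1:k}
drop 3:k onto {2:k}
drop 4:i onto floor
drop 5:i onto {4:i}
ground layer = {0:l, 1:k, 4:i}
drop-orders for the pieces not yet dropped (sum over which currently-grounded one goes next):
  1 to go: {0} 1  {3} 1  {5} 1
  2 to go: {0,3} 2  {0,5} 2  {2,3} 1  {3,5} 2  {4,5} 1
  3 to go: {0,2,3} 3  {0,3,5} 6  {0,4,5} 3  {1,2,3} 1  {2,3,5} 3  {3,4,5} 3
  4 to go: {0,1,2,3} 4  {0,2,3,5} 12  {0,3,4,5} 12  {1,2,3,5} 4  {2,3,4,5} 6
  if 0:l drops first: 10 orders
  if 1:k drops first: 30 orders
  if 4:i drops first: 20 orders
heap linearizations: 60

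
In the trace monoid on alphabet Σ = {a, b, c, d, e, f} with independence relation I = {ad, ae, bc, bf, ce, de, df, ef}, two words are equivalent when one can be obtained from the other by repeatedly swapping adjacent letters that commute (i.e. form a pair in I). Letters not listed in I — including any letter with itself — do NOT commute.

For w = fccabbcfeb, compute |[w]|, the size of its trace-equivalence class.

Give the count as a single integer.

15

0(f) covers ∅
1(c) covers 0:f
2(c) covers 1:c
3(a) covers 2:c
4(b) covers 3:a
5(b) covers 4:b
6(c) covers 3:a
7(f) covers 6:c
8(e) covers 5:b
9(b) covers 8:e
floor of heap: 0:f
completions by unplaced set U, small U first (add the entries for U minus each lowest piece of U):
  |U|=1: {7}:1  {9}:1
  |U|=2: {6,7}:1  {7,9}:2  {8,9}:1
  |U|=3: {5,8,9}:1  {6,7,9}:3  {7,8,9}:3
  |U|=4: {4,5,8,9}:1  {5,7,8,9}:4  {6,7,8,9}:6
  |U|=5: {4,5,7,8,9}:5  {5,6,7,8,9}:10
  |U|=6: {4,5,6,7,8,9}:15
  |U|=7: {3,4,5,6,7,8,9}:15
  |U|=8: {2,3,4,5,6,7,8,9}:15
  start at 0(f): 15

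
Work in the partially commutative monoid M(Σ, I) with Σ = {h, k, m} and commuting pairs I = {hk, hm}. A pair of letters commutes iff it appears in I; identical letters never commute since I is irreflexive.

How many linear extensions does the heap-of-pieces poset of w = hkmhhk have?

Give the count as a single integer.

20

0(h) covers ∅
1(k) covers ∅
2(m) covers 1:k
3(h) covers 0:h
4(h) covers 3:h
5(k) covers 2:m
floor of heap: 0:h, 1:k
completions by unplaced set U, small U first (add the entries for U minus each lowest piece of U):
  |U|=1: {4}:1  {5}:1
  |U|=2: {2,5}:1  {3,4}:1  {4,5}:2
  |U|=3: {0,3,4}:1  {1,2,5}:1  {2,4,5}:3  {3,4,5}:3
  |U|=4: {0,3,4,5}:4  {1,2,4,5}:4  {2,3,4,5}:6
  start at 0(h): 10
  start at 1(k): 10
sum over floor = 20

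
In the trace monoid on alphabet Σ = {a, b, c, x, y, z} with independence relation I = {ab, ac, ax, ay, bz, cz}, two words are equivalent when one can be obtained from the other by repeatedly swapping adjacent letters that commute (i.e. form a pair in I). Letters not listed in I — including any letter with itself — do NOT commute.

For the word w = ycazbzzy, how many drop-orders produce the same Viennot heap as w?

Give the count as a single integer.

25

piece 0:y — minimal
piece 1:c rests on {0:y}
piece 2:a — minimal
piece 3:z rests on {0:y, 2:a}
piece 4:b rests on {1:c}
piece 5:z rests on {3:z}
piece 6:z rests on {5:z}
piece 7:y rests on {4:b, 6:z}
minimal pieces: {0:y, 2:a}
ways to finish when only these pieces remain (= sum over removing one remaining piece with nothing left below it):
  1 left: {7}→1
  2 left: {4,7}→1  {6,7}→1
  3 left: {1,4,7}→1  {4,6,7}→2  {5,6,7}→1
  4 left: {1,4,6,7}→3  {3,5,6,7}→1  {4,5,6,7}→3
  5 left: {1,4,5,6,7}→6  {2,3,5,6,7}→1  {3,4,5,6,7}→4
  6 left: {1,3,4,5,6,7}→10  {2,3,4,5,6,7}→5
  placing 0:y first → 15 extensions
  placing 2:a first → 10 extensions
total linear extensions = 25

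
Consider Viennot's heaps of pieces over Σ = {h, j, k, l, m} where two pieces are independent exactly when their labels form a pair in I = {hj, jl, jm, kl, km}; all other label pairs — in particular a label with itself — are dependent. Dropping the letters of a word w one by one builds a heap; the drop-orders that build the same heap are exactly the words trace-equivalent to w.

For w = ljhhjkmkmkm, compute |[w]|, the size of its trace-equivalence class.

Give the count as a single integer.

281

#0=l has no predecessor
#1=j has no predecessor
#2=h depends on [0:l]
#3=h depends on [2:h]
#4=j depends on [1:j]
#5=k depends on [3:h, 4:j]
#6=m depends on [3:h]
#7=k depends on [5:k]
#8=m depends on [6:m]
#9=k depends on [7:k]
#10=m depends on [8:m]
sources: [0:l, 1:j]
N(rest) = Σ N(rest − s) over sources s of rest; N(one piece) = 1:
  size 1 → [9]=1  [10]=1
  size 2 → [7,9]=1  [8,10]=1  [9,10]=2
  size 3 → [5,7,9]=1  [6,8,10]=1  [7,9,10]=3  [8,9,10]=3
  size 4 → [4,5,7,9]=1  [5,7,9,10]=4  [6,8,9,10]=4  [7,8,9,10]=6
  size 5 → [1,4,5,7,9]=1  [4,5,7,9,10]=5  [5,7,8,9,10]=10  [6,7,8,9,10]=10
  size 6 → [1,4,5,7,9,10]=6  [4,5,7,8,9,10]=15  [5,6,7,8,9,10]=20
  size 7 → [1,4,5,7,8,9,10]=21  [3,5,6,7,8,9,10]=20  [4,5,6,7,8,9,10]=35
  size 8 → [1,4,5,6,7,8,9,10]=56  [2,3,5,6,7,8,9,10]=20  [3,4,5,6,7,8,9,10]=55
  size 9 → [0,2,3,5,6,7,8,9,10]=20  [1,3,4,5,6,7,8,9,10]=111  [2,3,4,5,6,7,8,9,10]=75
  first=0(l) contributes 186
  first=1(j) contributes 95
|[w]| = 281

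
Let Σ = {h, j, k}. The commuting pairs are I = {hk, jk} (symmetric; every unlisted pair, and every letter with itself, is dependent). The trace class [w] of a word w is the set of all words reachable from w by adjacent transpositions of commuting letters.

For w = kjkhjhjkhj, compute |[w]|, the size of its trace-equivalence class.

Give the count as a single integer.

0(k) covers ∅
1(j) covers ∅
2(k) covers 0:k
3(h) covers 1:j
4(j) covers 3:h
5(h) covers 4:j
6(j) covers 5:h
7(k) covers 2:k
8(h) covers 6:j
9(j) covers 8:h
floor of heap: 0:k, 1:j
completions by unplaced set U, small U first (add the entries for U minus each lowest piece of U):
  |U|=1: {7}:1  {9}:1
  |U|=2: {2,7}:1  {7,9}:2  {8,9}:1
  |U|=3: {0,2,7}:1  {2,7,9}:3  {6,8,9}:1  {7,8,9}:3
  |U|=4: {0,2,7,9}:4  {2,7,8,9}:6  {5,6,8,9}:1  {6,7,8,9}:4
  |U|=5: {0,2,7,8,9}:10  {2,6,7,8,9}:10  {4,5,6,8,9}:1  {5,6,7,8,9}:5
  |U|=6: {0,2,6,7,8,9}:20  {2,5,6,7,8,9}:15  {3,4,5,6,8,9}:1  {4,5,6,7,8,9}:6
  |U|=7: {0,2,5,6,7,8,9}:35  {1,3,4,5,6,8,9}:1  {2,4,5,6,7,8,9}:21  {3,4,5,6,7,8,9}:7
  |U|=8: {0,2,4,5,6,7,8,9}:56  {1,3,4,5,6,7,8,9}:8  {2,3,4,5,6,7,8,9}:28
  start at 0(k): 36
  start at 1(j): 84
sum over floor = 120

120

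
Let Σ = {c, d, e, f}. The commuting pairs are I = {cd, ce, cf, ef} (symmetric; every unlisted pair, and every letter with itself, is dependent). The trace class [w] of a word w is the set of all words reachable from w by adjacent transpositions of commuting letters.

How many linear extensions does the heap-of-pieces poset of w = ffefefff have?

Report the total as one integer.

piece 0:f — minimal
piece 1:f rests on {0:f}
piece 2:e — minimal
piece 3:f rests on {1:f}
piece 4:e rests on {2:e}
piece 5:f rests on {3:f}
piece 6:f rests on {5:f}
piece 7:f rests on {6:f}
minimal pieces: {0:f, 2:e}
ways to finish when only these pieces remain (= sum over removing one remaining piece with nothing left below it):
  1 left: {4}→1  {7}→1
  2 left: {2,4}→1  {4,7}→2  {6,7}→1
  3 left: {2,4,7}→3  {4,6,7}→3  {5,6,7}→1
  4 left: {2,4,6,7}→6  {3,5,6,7}→1  {4,5,6,7}→4
  5 left: {1,3,5,6,7}→1  {2,4,5,6,7}→10  {3,4,5,6,7}→5
  6 left: {0,1,3,5,6,7}→1  {1,3,4,5,6,7}→6  {2,3,4,5,6,7}→15
  placing 0:f first → 21 extensions
  placing 2:e first → 7 extensions
total linear extensions = 28

28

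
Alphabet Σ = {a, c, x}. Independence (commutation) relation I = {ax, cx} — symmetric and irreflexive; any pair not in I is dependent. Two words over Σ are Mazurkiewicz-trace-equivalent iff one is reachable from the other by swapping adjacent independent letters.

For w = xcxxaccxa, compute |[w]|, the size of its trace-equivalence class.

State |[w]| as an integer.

126

piece 0:x — minimal
piece 1:c — minimal
piece 2:x rests on {0:x}
piece 3:x rests on {2:x}
piece 4:a rests on {1:c}
piece 5:c rests on {4:a}
piece 6:c rests on {5:c}
piece 7:x rests on {3:x}
piece 8:a rests on {6:c}
minimal pieces: {0:x, 1:c}
ways to finish when only these pieces remain (= sum over removing one remaining piece with nothing left below it):
  1 left: {7}→1  {8}→1
  2 left: {3,7}→1  {6,8}→1  {7,8}→2
  3 left: {2,3,7}→1  {3,7,8}→3  {5,6,8}→1  {6,7,8}→3
  4 left: {0,2,3,7}→1  {2,3,7,8}→4  {3,6,7,8}→6  {4,5,6,8}→1  {5,6,7,8}→4
  5 left: {0,2,3,7,8}→5  {1,4,5,6,8}→1  {2,3,6,7,8}→10  {3,5,6,7,8}→10  {4,5,6,7,8}→5
  6 left: {0,2,3,6,7,8}→15  {1,4,5,6,7,8}→6  {2,3,5,6,7,8}→20  {3,4,5,6,7,8}→15
  7 left: {0,2,3,5,6,7,8}→35  {1,3,4,5,6,7,8}→21  {2,3,4,5,6,7,8}→35
  placing 0:x first → 56 extensions
  placing 1:c first → 70 extensions
total linear extensions = 126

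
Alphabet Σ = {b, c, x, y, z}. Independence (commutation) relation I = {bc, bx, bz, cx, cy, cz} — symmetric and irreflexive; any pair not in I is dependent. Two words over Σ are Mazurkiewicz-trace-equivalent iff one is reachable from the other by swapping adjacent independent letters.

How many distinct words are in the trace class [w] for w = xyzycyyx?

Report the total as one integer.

8

#0=x has no predecessor
#1=y depends on [0:x]
#2=z depends on [1:y]
#3=y depends on [2:z]
#4=c has no predecessor
#5=y depends on [3:y]
#6=y depends on [5:y]
#7=x depends on [6:y]
sources: [0:x, 4:c]
N(rest) = Σ N(rest − s) over sources s of rest; N(one piece) = 1:
  size 1 → [4]=1  [7]=1
  size 2 → [4,7]=2  [6,7]=1
  size 3 → [4,6,7]=3  [5,6,7]=1
  size 4 → [3,5,6,7]=1  [4,5,6,7]=4
  size 5 → [2,3,5,6,7]=1  [3,4,5,6,7]=5
  size 6 → [1,2,3,5,6,7]=1  [2,3,4,5,6,7]=6
  first=0(x) contributes 7
  first=4(c) contributes 1
|[w]| = 8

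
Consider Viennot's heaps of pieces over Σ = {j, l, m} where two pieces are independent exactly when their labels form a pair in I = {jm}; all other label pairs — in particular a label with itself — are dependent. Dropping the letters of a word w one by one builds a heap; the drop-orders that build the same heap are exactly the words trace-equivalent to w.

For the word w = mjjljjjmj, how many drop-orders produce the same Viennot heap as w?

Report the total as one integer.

#0=m has no predecessor
#1=j has no predecessor
#2=j depends on [1:j]
#3=l depends on [0:m, 2:j]
#4=j depends on [3:l]
#5=j depends on [4:j]
#6=j depends on [5:j]
#7=m depends on [3:l]
#8=j depends on [6:j]
sources: [0:m, 1:j]
N(rest) = Σ N(rest − s) over sources s of rest; N(one piece) = 1:
  size 1 → [7]=1  [8]=1
  size 2 → [6,8]=1  [7,8]=2
  size 3 → [5,6,8]=1  [6,7,8]=3
  size 4 → [4,5,6,8]=1  [5,6,7,8]=4
  size 5 → [4,5,6,7,8]=5
  size 6 → [3,4,5,6,7,8]=5
  size 7 → [0,3,4,5,6,7,8]=5  [2,3,4,5,6,7,8]=5
  first=0(m) contributes 5
  first=1(j) contributes 10
|[w]| = 15

15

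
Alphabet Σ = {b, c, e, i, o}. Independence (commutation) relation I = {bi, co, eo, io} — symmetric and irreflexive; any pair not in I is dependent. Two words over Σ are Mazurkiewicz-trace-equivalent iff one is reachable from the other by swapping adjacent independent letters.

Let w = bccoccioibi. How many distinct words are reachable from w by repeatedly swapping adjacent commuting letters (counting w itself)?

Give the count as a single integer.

piece 0:b — minimal
piece 1:c rests on {0:b}
piece 2:c rests on {1:c}
piece 3:o rests on {0:b}
piece 4:c rests on {2:c}
piece 5:c rests on {4:c}
piece 6:i rests on {5:c}
piece 7:o rests on {3:o}
piece 8:i rests on {6:i}
piece 9:b rests on {5:c, 7:o}
piece 10:i rests on {8:i}
minimal pieces: {0:b}
ways to finish when only these pieces remain (= sum over removing one remaining piece with nothing left below it):
  1 left: {9}→1  {10}→1
  2 left: {7,9}→1  {8,10}→1  {9,10}→2
  3 left: {3,7,9}→1  {6,8,10}→1  {7,9,10}→3  {8,9,10}→3
  4 left: {3,7,9,10}→4  {6,8,9,10}→4  {7,8,9,10}→6
  5 left: {3,7,8,9,10}→10  {5,6,8,9,10}→4  {6,7,8,9,10}→10
  6 left: {3,6,7,8,9,10}→20  {4,5,6,8,9,10}→4  {5,6,7,8,9,10}→14
  7 left: {2,4,5,6,8,9,10}→4  {3,5,6,7,8,9,10}→34  {4,5,6,7,8,9,10}→18
  8 left: {1,2,4,5,6,8,9,10}→4  {2,4,5,6,7,8,9,10}→22  {3,4,5,6,7,8,9,10}→52
  9 left: {1,2,4,5,6,7,8,9,10}→26  {2,3,4,5,6,7,8,9,10}→74
  placing 0:b first → 100 extensions

100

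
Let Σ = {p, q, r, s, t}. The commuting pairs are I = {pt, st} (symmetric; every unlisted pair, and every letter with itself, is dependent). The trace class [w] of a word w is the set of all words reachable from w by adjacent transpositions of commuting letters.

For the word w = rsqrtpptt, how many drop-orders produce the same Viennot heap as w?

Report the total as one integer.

10

piece 0:r — minimal
piece 1:s rests on {0:r}
piece 2:q rests on {1:s}
piece 3:r rests on {2:q}
piece 4:t rests on {3:r}
piece 5:p rests on {3:r}
piece 6:p rests on {5:p}
piece 7:t rests on {4:t}
piece 8:t rests on {7:t}
minimal pieces: {0:r}
ways to finish when only these pieces remain (= sum over removing one remaining piece with nothing left below it):
  1 left: {6}→1  {8}→1
  2 left: {5,6}→1  {6,8}→2  {7,8}→1
  3 left: {4,7,8}→1  {5,6,8}→3  {6,7,8}→3
  4 left: {4,6,7,8}→4  {5,6,7,8}→6
  5 left: {4,5,6,7,8}→10
  6 left: {3,4,5,6,7,8}→10
  7 left: {2,3,4,5,6,7,8}→10
  placing 0:r first → 10 extensions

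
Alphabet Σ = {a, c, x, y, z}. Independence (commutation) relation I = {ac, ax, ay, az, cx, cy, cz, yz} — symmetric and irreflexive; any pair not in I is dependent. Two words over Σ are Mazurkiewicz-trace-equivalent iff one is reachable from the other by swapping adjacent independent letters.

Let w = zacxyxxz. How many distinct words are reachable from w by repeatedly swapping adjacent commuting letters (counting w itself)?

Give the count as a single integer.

56

piece 0:z — minimal
piece 1:a — minimal
piece 2:c — minimal
piece 3:x rests on {0:z}
piece 4:y rests on {3:x}
piece 5:x rests on {4:y}
piece 6:x rests on {5:x}
piece 7:z rests on {6:x}
minimal pieces: {0:z, 1:a, 2:c}
ways to finish when only these pieces remain (= sum over removing one remaining piece with nothing left below it):
  1 left: {1}→1  {2}→1  {7}→1
  2 left: {1,2}→2  {1,7}→2  {2,7}→2  {6,7}→1
  3 left: {1,2,7}→6  {1,6,7}→3  {2,6,7}→3  {5,6,7}→1
  4 left: {1,2,6,7}→12  {1,5,6,7}→4  {2,5,6,7}→4  {4,5,6,7}→1
  5 left: {1,2,5,6,7}→20  {1,4,5,6,7}→5  {2,4,5,6,7}→5  {3,4,5,6,7}→1
  6 left: {0,3,4,5,6,7}→1  {1,2,4,5,6,7}→30  {1,3,4,5,6,7}→6  {2,3,4,5,6,7}→6
  placing 0:z first → 42 extensions
  placing 1:a first → 7 extensions
  placing 2:c first → 7 extensions
total linear extensions = 56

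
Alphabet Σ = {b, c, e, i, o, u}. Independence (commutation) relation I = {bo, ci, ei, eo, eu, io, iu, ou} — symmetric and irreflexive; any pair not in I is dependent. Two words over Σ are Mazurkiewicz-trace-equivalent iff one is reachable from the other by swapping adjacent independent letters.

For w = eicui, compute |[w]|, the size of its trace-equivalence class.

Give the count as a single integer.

10

drop 0:e onto floor
drop 1:i onto floor
drop 2:c onto {0:e}
drop 3:u onto {2:c}
drop 4:i onto {1:i}
ground layer = {0:e, 1:i}
drop-orders for the pieces not yet dropped (sum over which currently-grounded one goes next):
  1 to go: {3} 1  {4} 1
  2 to go: {1,4} 1  {2,3} 1  {3,4} 2
  3 to go: {0,2,3} 1  {1,3,4} 3  {2,3,4} 3
  if 0:e drops first: 6 orders
  if 1:i drops first: 4 orders
heap linearizations: 10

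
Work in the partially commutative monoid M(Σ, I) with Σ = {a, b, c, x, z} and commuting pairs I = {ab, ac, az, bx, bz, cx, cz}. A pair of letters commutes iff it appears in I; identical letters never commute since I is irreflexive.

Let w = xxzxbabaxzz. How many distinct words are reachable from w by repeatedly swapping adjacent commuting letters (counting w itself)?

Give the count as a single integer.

drop 0:x onto floor
drop 1:x onto {0:x}
drop 2:z onto {1:x}
drop 3:x onto {2:z}
drop 4:b onto floor
drop 5:a onto {3:x}
drop 6:b onto {4:b}
drop 7:a onto {5:a}
drop 8:x onto {7:a}
drop 9:z onto {8:x}
drop 10:z onto {9:z}
ground layer = {0:x, 4:b}
drop-orders for the pieces not yet dropped (sum over which currently-grounded one goes next):
  1 to go: {6} 1  {10} 1
  2 to go: {4,6} 1  {6,10} 2  {9,10} 1
  3 to go: {4,6,10} 3  {6,9,10} 3  {8,9,10} 1
  4 to go: {4,6,9,10} 6  {6,8,9,10} 4  {7,8,9,10} 1
  5 to go: {4,6,8,9,10} 10  {5,7,8,9,10} 1  {6,7,8,9,10} 5
  6 to go: {3,5,7,8,9,10} 1  {4,6,7,8,9,10} 15  {5,6,7,8,9,10} 6
  7 to go: {2,3,5,7,8,9,10} 1  {3,5,6,7,8,9,10} 7  {4,5,6,7,8,9,10} 21
  8 to go: {1,2,3,5,7,8,9,10} 1  {2,3,5,6,7,8,9,10} 8  {3,4,5,6,7,8,9,10} 28
  9 to go: {0,1,2,3,5,7,8,9,10} 1  {1,2,3,5,6,7,8,9,10} 9  {2,3,4,5,6,7,8,9,10} 36
  if 0:x drops first: 45 orders
  if 4:b drops first: 10 orders
heap linearizations: 55

55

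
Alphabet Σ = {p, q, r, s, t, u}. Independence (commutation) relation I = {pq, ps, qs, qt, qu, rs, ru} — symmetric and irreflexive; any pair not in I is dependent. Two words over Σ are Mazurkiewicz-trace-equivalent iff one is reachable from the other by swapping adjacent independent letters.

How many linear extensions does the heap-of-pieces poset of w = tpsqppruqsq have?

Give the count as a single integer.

310

piece 0:t — minimal
piece 1:p rests on {0:t}
piece 2:s rests on {0:t}
piece 3:q — minimal
piece 4:p rests on {1:p}
piece 5:p rests on {4:p}
piece 6:r rests on {3:q, 5:p}
piece 7:u rests on {2:s, 5:p}
piece 8:q rests on {6:r}
piece 9:s rests on {7:u}
piece 10:q rests on {8:q}
minimal pieces: {0:t, 3:q}
ways to finish when only these pieces remain (= sum over removing one remaining piece with nothing left below it):
  1 left: {9}→1  {10}→1
  2 left: {7,9}→1  {8,10}→1  {9,10}→2
  3 left: {2,7,9}→1  {6,8,10}→1  {7,9,10}→3  {8,9,10}→3
  4 left: {2,7,9,10}→4  {3,6,8,10}→1  {6,8,9,10}→4  {7,8,9,10}→6
  5 left: {2,7,8,9,10}→10  {3,6,8,9,10}→5  {6,7,8,9,10}→10
  6 left: {2,6,7,8,9,10}→20  {3,6,7,8,9,10}→15  {5,6,7,8,9,10}→10
  7 left: {2,3,6,7,8,9,10}→35  {2,5,6,7,8,9,10}→30  {3,5,6,7,8,9,10}→25  {4,5,6,7,8,9,10}→10
  8 left: {1,4,5,6,7,8,9,10}→10  {2,3,5,6,7,8,9,10}→90  {2,4,5,6,7,8,9,10}→40  {3,4,5,6,7,8,9,10}→35
  9 left: {1,2,4,5,6,7,8,9,10}→50  {1,3,4,5,6,7,8,9,10}→45  {2,3,4,5,6,7,8,9,10}→165
  placing 0:t first → 260 extensions
  placing 3:q first → 50 extensions
total linear extensions = 310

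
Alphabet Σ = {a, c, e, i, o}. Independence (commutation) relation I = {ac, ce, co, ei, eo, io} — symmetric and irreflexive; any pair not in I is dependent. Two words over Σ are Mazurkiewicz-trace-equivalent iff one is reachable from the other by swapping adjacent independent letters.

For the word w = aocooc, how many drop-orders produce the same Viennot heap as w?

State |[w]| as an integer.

#0=a has no predecessor
#1=o depends on [0:a]
#2=c has no predecessor
#3=o depends on [1:o]
#4=o depends on [3:o]
#5=c depends on [2:c]
sources: [0:a, 2:c]
N(rest) = Σ N(rest − s) over sources s of rest; N(one piece) = 1:
  size 1 → [4]=1  [5]=1
  size 2 → [2,5]=1  [3,4]=1  [4,5]=2
  size 3 → [1,3,4]=1  [2,4,5]=3  [3,4,5]=3
  size 4 → [0,1,3,4]=1  [1,3,4,5]=4  [2,3,4,5]=6
  first=0(a) contributes 10
  first=2(c) contributes 5
|[w]| = 15

15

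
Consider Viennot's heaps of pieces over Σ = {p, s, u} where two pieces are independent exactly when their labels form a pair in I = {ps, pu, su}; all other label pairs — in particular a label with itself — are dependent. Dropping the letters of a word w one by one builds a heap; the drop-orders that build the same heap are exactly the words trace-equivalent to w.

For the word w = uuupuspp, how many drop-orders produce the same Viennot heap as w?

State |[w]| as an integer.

0(u) covers ∅
1(u) covers 0:u
2(u) covers 1:u
3(p) covers ∅
4(u) covers 2:u
5(s) covers ∅
6(p) covers 3:p
7(p) covers 6:p
floor of heap: 0:u, 3:p, 5:s
completions by unplaced set U, small U first (add the entries for U minus each lowest piece of U):
  |U|=1: {4}:1  {5}:1  {7}:1
  |U|=2: {2,4}:1  {4,5}:2  {4,7}:2  {5,7}:2  {6,7}:1
  |U|=3: {1,2,4}:1  {2,4,5}:3  {2,4,7}:3  {3,6,7}:1  {4,5,7}:6  {4,6,7}:3  {5,6,7}:3
  |U|=4: {0,1,2,4}:1  {1,2,4,5}:4  {1,2,4,7}:4  {2,4,5,7}:12  {2,4,6,7}:6  {3,4,6,7}:4  {3,5,6,7}:4  {4,5,6,7}:12
  |U|=5: {0,1,2,4,5}:5  {0,1,2,4,7}:5  {1,2,4,5,7}:20  {1,2,4,6,7}:10  {2,3,4,6,7}:10  {2,4,5,6,7}:30  {3,4,5,6,7}:20
  |U|=6: {0,1,2,4,5,7}:30  {0,1,2,4,6,7}:15  {1,2,3,4,6,7}:20  {1,2,4,5,6,7}:60  {2,3,4,5,6,7}:60
  start at 0(u): 140
  start at 3(p): 105
  start at 5(s): 35
sum over floor = 280

280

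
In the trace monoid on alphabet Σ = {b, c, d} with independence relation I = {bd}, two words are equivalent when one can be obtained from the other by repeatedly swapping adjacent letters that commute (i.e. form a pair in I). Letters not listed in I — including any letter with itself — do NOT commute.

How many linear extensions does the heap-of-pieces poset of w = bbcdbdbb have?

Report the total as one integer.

10

#0=b has no predecessor
#1=b depends on [0:b]
#2=c depends on [1:b]
#3=d depends on [2:c]
#4=b depends on [2:c]
#5=d depends on [3:d]
#6=b depends on [4:b]
#7=b depends on [6:b]
sources: [0:b]
N(rest) = Σ N(rest − s) over sources s of rest; N(one piece) = 1:
  size 1 → [5]=1  [7]=1
  size 2 → [3,5]=1  [5,7]=2  [6,7]=1
  size 3 → [3,5,7]=3  [4,6,7]=1  [5,6,7]=3
  size 4 → [3,5,6,7]=6  [4,5,6,7]=4
  size 5 → [3,4,5,6,7]=10
  size 6 → [2,3,4,5,6,7]=10
  first=0(b) contributes 10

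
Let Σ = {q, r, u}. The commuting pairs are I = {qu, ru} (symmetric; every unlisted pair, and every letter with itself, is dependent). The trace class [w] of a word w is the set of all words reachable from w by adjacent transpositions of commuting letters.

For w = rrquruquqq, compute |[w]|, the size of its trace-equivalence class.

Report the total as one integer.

drop 0:r onto floor
drop 1:r onto {0:r}
drop 2:q onto {1:r}
drop 3:u onto floor
drop 4:r onto {2:q}
drop 5:u onto {3:u}
drop 6:q onto {4:r}
drop 7:u onto {5:u}
drop 8:q onto {6:q}
drop 9:q onto {8:q}
ground layer = {0:r, 3:u}
drop-orders for the pieces not yet dropped (sum over which currently-grounded one goes next):
  1 to go: {7} 1  {9} 1
  2 to go: {5,7} 1  {7,9} 2  {8,9} 1
  3 to go: {3,5,7} 1  {5,7,9} 3  {6,8,9} 1  {7,8,9} 3
  4 to go: {3,5,7,9} 4  {4,6,8,9} 1  {5,7,8,9} 6  {6,7,8,9} 4
  5 to go: {2,4,6,8,9} 1  {3,5,7,8,9} 10  {4,6,7,8,9} 5  {5,6,7,8,9} 10
  6 to go: {1,2,4,6,8,9} 1  {2,4,6,7,8,9} 6  {3,5,6,7,8,9} 20  {4,5,6,7,8,9} 15
  7 to go: {0,1,2,4,6,8,9} 1  {1,2,4,6,7,8,9} 7  {2,4,5,6,7,8,9} 21  {3,4,5,6,7,8,9} 35
  8 to go: {0,1,2,4,6,7,8,9} 8  {1,2,4,5,6,7,8,9} 28  {2,3,4,5,6,7,8,9} 56
  if 0:r drops first: 84 orders
  if 3:u drops first: 36 orders
heap linearizations: 120

120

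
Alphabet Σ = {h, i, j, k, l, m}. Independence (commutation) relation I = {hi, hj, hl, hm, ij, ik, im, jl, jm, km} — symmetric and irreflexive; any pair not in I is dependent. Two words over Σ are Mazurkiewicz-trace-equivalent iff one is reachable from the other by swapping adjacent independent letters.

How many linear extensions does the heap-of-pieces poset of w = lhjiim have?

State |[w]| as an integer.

piece 0:l — minimal
piece 1:h — minimal
piece 2:j — minimal
piece 3:i rests on {0:l}
piece 4:i rests on {3:i}
piece 5:m rests on {0:l}
minimal pieces: {0:l, 1:h, 2:j}
ways to finish when only these pieces remain (= sum over removing one remaining piece with nothing left below it):
  1 left: {1}→1  {2}→1  {4}→1  {5}→1
  2 left: {1,2}→2  {1,4}→2  {1,5}→2  {2,4}→2  {2,5}→2  {3,4}→1  {4,5}→2
  3 left: {1,2,4}→6  {1,2,5}→6  {1,3,4}→3  {1,4,5}→6  {2,3,4}→3  {2,4,5}→6  {3,4,5}→3
  4 left: {0,3,4,5}→3  {1,2,3,4}→12  {1,2,4,5}→24  {1,3,4,5}→12  {2,3,4,5}→12
  placing 0:l first → 60 extensions
  placing 1:h first → 15 extensions
  placing 2:j first → 15 extensions
total linear extensions = 90

90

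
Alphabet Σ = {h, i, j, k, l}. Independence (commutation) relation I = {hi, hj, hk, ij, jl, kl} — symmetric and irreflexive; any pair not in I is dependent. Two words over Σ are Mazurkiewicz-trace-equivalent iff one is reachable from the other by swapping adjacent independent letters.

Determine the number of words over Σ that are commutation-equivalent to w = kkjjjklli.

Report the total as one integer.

28

#0=k has no predecessor
#1=k depends on [0:k]
#2=j depends on [1:k]
#3=j depends on [2:j]
#4=j depends on [3:j]
#5=k depends on [4:j]
#6=l has no predecessor
#7=l depends on [6:l]
#8=i depends on [5:k, 7:l]
sources: [0:k, 6:l]
N(rest) = Σ N(rest − s) over sources s of rest; N(one piece) = 1:
  size 1 → [8]=1
  size 2 → [5,8]=1  [7,8]=1
  size 3 → [4,5,8]=1  [5,7,8]=2  [6,7,8]=1
  size 4 → [3,4,5,8]=1  [4,5,7,8]=3  [5,6,7,8]=3
  size 5 → [2,3,4,5,8]=1  [3,4,5,7,8]=4  [4,5,6,7,8]=6
  size 6 → [1,2,3,4,5,8]=1  [2,3,4,5,7,8]=5  [3,4,5,6,7,8]=10
  size 7 → [0,1,2,3,4,5,8]=1  [1,2,3,4,5,7,8]=6  [2,3,4,5,6,7,8]=15
  first=0(k) contributes 21
  first=6(l) contributes 7
|[w]| = 28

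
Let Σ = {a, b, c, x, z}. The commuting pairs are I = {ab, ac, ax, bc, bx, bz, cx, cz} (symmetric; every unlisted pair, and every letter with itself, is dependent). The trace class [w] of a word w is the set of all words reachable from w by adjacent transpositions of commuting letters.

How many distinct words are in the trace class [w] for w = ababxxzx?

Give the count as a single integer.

168

0(a) covers ∅
1(b) covers ∅
2(a) covers 0:a
3(b) covers 1:b
4(x) covers ∅
5(x) covers 4:x
6(z) covers 2:a, 5:x
7(x) covers 6:z
floor of heap: 0:a, 1:b, 4:x
completions by unplaced set U, small U first (add the entries for U minus each lowest piece of U):
  |U|=1: {3}:1  {7}:1
  |U|=2: {1,3}:1  {3,7}:2  {6,7}:1
  |U|=3: {1,3,7}:3  {2,6,7}:1  {3,6,7}:3  {5,6,7}:1
  |U|=4: {0,2,6,7}:1  {1,3,6,7}:6  {2,3,6,7}:4  {2,5,6,7}:2  {3,5,6,7}:4  {4,5,6,7}:1
  |U|=5: {0,2,3,6,7}:5  {0,2,5,6,7}:3  {1,2,3,6,7}:10  {1,3,5,6,7}:10  {2,3,5,6,7}:10  {2,4,5,6,7}:3  {3,4,5,6,7}:5
  |U|=6: {0,1,2,3,6,7}:15  {0,2,3,5,6,7}:18  {0,2,4,5,6,7}:6  {1,2,3,5,6,7}:30  {1,3,4,5,6,7}:15  {2,3,4,5,6,7}:18
  start at 0(a): 63
  start at 1(b): 42
  start at 4(x): 63
sum over floor = 168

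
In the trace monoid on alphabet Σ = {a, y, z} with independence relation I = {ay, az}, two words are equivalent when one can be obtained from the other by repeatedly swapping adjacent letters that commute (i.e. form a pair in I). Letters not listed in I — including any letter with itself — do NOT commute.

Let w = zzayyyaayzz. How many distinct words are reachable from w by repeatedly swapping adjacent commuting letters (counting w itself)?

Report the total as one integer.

drop 0:z onto floor
drop 1:z onto {0:z}
drop 2:a onto floor
drop 3:y onto {1:z}
drop 4:y onto {3:y}
drop 5:y onto {4:y}
drop 6:a onto {2:a}
drop 7:a onto {6:a}
drop 8:y onto {5:y}
drop 9:z onto {8:y}
drop 10:z onto {9:z}
ground layer = {0:z, 2:a}
drop-orders for the pieces not yet dropped (sum over which currently-grounded one goes next):
  1 to go: {7} 1  {10} 1
  2 to go: {6,7} 1  {7,10} 2  {9,10} 1
  3 to go: {2,6,7} 1  {6,7,10} 3  {7,9,10} 3  {8,9,10} 1
  4 to go: {2,6,7,10} 4  {5,8,9,10} 1  {6,7,9,10} 6  {7,8,9,10} 4
  5 to go: {2,6,7,9,10} 10  {4,5,8,9,10} 1  {5,7,8,9,10} 5  {6,7,8,9,10} 10
  6 to go: {2,6,7,8,9,10} 20  {3,4,5,8,9,10} 1  {4,5,7,8,9,10} 6  {5,6,7,8,9,10} 15
  7 to go: {1,3,4,5,8,9,10} 1  {2,5,6,7,8,9,10} 35  {3,4,5,7,8,9,10} 7  {4,5,6,7,8,9,10} 21
  8 to go: {0,1,3,4,5,8,9,10} 1  {1,3,4,5,7,8,9,10} 8  {2,4,5,6,7,8,9,10} 56  {3,4,5,6,7,8,9,10} 28
  9 to go: {0,1,3,4,5,7,8,9,10} 9  {1,3,4,5,6,7,8,9,10} 36  {2,3,4,5,6,7,8,9,10} 84
  if 0:z drops first: 120 orders
  if 2:a drops first: 45 orders
heap linearizations: 165

165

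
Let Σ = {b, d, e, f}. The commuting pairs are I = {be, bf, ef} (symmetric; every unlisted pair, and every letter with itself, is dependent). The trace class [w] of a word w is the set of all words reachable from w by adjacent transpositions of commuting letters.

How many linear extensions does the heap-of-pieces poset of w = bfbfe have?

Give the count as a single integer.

piece 0:b — minimal
piece 1:f — minimal
piece 2:b rests on {0:b}
piece 3:f rests on {1:f}
piece 4:e — minimal
minimal pieces: {0:b, 1:f, 4:e}
ways to finish when only these pieces remain (= sum over removing one remaining piece with nothing left below it):
  1 left: {2}→1  {3}→1  {4}→1
  2 left: {0,2}→1  {1,3}→1  {2,3}→2  {2,4}→2  {3,4}→2
  3 left: {0,2,3}→3  {0,2,4}→3  {1,2,3}→3  {1,3,4}→3  {2,3,4}→6
  placing 0:b first → 12 extensions
  placing 1:f first → 12 extensions
  placing 4:e first → 6 extensions
total linear extensions = 30

30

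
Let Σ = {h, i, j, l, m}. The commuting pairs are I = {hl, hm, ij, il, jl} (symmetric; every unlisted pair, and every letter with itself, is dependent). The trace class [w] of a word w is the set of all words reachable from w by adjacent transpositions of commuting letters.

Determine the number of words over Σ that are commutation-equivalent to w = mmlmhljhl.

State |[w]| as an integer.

34

piece 0:m — minimal
piece 1:m rests on {0:m}
piece 2:l rests on {1:m}
piece 3:m rests on {2:l}
piece 4:h — minimal
piece 5:l rests on {3:m}
piece 6:j rests on {3:m, 4:h}
piece 7:h rests on {6:j}
piece 8:l rests on {5:l}
minimal pieces: {0:m, 4:h}
ways to finish when only these pieces remain (= sum over removing one remaining piece with nothing left below it):
  1 left: {7}→1  {8}→1
  2 left: {5,8}→1  {6,7}→1  {7,8}→2
  3 left: {4,6,7}→1  {5,7,8}→3  {6,7,8}→3
  4 left: {4,6,7,8}→4  {5,6,7,8}→6
  5 left: {3,5,6,7,8}→6  {4,5,6,7,8}→10
  6 left: {2,3,5,6,7,8}→6  {3,4,5,6,7,8}→16
  7 left: {1,2,3,5,6,7,8}→6  {2,3,4,5,6,7,8}→22
  placing 0:m first → 28 extensions
  placing 4:h first → 6 extensions
total linear extensions = 34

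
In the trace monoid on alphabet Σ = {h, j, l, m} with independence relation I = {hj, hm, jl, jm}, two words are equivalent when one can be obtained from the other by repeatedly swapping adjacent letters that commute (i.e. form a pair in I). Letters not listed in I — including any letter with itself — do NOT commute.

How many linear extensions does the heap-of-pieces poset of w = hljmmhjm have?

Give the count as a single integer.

112

#0=h has no predecessor
#1=l depends on [0:h]
#2=j has no predecessor
#3=m depends on [1:l]
#4=m depends on [3:m]
#5=h depends on [1:l]
#6=j depends on [2:j]
#7=m depends on [4:m]
sources: [0:h, 2:j]
N(rest) = Σ N(rest − s) over sources s of rest; N(one piece) = 1:
  size 1 → [5]=1  [6]=1  [7]=1
  size 2 → [2,6]=1  [4,7]=1  [5,6]=2  [5,7]=2  [6,7]=2
  size 3 → [2,5,6]=3  [2,6,7]=3  [3,4,7]=1  [4,5,7]=3  [4,6,7]=3  [5,6,7]=6
  size 4 → [2,4,6,7]=6  [2,5,6,7]=12  [3,4,5,7]=4  [3,4,6,7]=4  [4,5,6,7]=12
  size 5 → [1,3,4,5,7]=4  [2,3,4,6,7]=10  [2,4,5,6,7]=30  [3,4,5,6,7]=20
  size 6 → [0,1,3,4,5,7]=4  [1,3,4,5,6,7]=24  [2,3,4,5,6,7]=60
  first=0(h) contributes 84
  first=2(j) contributes 28
|[w]| = 112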